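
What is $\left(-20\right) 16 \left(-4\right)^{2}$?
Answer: $-5120$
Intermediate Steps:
$\left(-20\right) 16 \left(-4\right)^{2} = \left(-320\right) 16 = -5120$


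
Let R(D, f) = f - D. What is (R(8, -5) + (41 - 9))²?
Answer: 361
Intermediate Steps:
(R(8, -5) + (41 - 9))² = ((-5 - 1*8) + (41 - 9))² = ((-5 - 8) + 32)² = (-13 + 32)² = 19² = 361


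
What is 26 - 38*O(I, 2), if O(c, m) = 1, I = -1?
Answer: -12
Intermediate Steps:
26 - 38*O(I, 2) = 26 - 38*1 = 26 - 38 = -12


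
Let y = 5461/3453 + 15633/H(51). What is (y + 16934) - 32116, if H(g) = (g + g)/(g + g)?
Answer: 1562764/3453 ≈ 452.58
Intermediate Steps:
H(g) = 1 (H(g) = (2*g)/((2*g)) = (2*g)*(1/(2*g)) = 1)
y = 53986210/3453 (y = 5461/3453 + 15633/1 = 5461*(1/3453) + 15633*1 = 5461/3453 + 15633 = 53986210/3453 ≈ 15635.)
(y + 16934) - 32116 = (53986210/3453 + 16934) - 32116 = 112459312/3453 - 32116 = 1562764/3453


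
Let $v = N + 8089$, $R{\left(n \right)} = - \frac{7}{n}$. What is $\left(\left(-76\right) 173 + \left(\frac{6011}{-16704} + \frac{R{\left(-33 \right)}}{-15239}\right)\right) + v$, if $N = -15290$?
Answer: $- \frac{8139961441097}{400010688} \approx -20349.0$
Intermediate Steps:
$v = -7201$ ($v = -15290 + 8089 = -7201$)
$\left(\left(-76\right) 173 + \left(\frac{6011}{-16704} + \frac{R{\left(-33 \right)}}{-15239}\right)\right) + v = \left(\left(-76\right) 173 + \left(\frac{6011}{-16704} + \frac{\left(-7\right) \frac{1}{-33}}{-15239}\right)\right) - 7201 = \left(-13148 + \left(6011 \left(- \frac{1}{16704}\right) + \left(-7\right) \left(- \frac{1}{33}\right) \left(- \frac{1}{15239}\right)\right)\right) - 7201 = \left(-13148 + \left(- \frac{6011}{16704} + \frac{7}{33} \left(- \frac{1}{15239}\right)\right)\right) - 7201 = \left(-13148 - \frac{143950985}{400010688}\right) - 7201 = - \frac{5259484476809}{400010688} - 7201 = - \frac{8139961441097}{400010688}$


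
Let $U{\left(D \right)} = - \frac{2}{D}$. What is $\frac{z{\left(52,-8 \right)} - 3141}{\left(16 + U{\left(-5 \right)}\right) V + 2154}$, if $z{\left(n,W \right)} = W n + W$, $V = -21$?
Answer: $- \frac{17825}{9048} \approx -1.97$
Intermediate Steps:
$z{\left(n,W \right)} = W + W n$
$\frac{z{\left(52,-8 \right)} - 3141}{\left(16 + U{\left(-5 \right)}\right) V + 2154} = \frac{- 8 \left(1 + 52\right) - 3141}{\left(16 - \frac{2}{-5}\right) \left(-21\right) + 2154} = \frac{\left(-8\right) 53 - 3141}{\left(16 - - \frac{2}{5}\right) \left(-21\right) + 2154} = \frac{-424 - 3141}{\left(16 + \frac{2}{5}\right) \left(-21\right) + 2154} = - \frac{3565}{\frac{82}{5} \left(-21\right) + 2154} = - \frac{3565}{- \frac{1722}{5} + 2154} = - \frac{3565}{\frac{9048}{5}} = \left(-3565\right) \frac{5}{9048} = - \frac{17825}{9048}$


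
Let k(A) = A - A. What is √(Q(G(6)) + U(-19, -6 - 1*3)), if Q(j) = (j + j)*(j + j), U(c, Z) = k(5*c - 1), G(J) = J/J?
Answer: 2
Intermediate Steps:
G(J) = 1
k(A) = 0
U(c, Z) = 0
Q(j) = 4*j² (Q(j) = (2*j)*(2*j) = 4*j²)
√(Q(G(6)) + U(-19, -6 - 1*3)) = √(4*1² + 0) = √(4*1 + 0) = √(4 + 0) = √4 = 2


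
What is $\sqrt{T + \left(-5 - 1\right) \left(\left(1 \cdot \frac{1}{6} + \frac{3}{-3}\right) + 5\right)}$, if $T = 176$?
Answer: $\sqrt{151} \approx 12.288$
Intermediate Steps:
$\sqrt{T + \left(-5 - 1\right) \left(\left(1 \cdot \frac{1}{6} + \frac{3}{-3}\right) + 5\right)} = \sqrt{176 + \left(-5 - 1\right) \left(\left(1 \cdot \frac{1}{6} + \frac{3}{-3}\right) + 5\right)} = \sqrt{176 - 6 \left(\left(1 \cdot \frac{1}{6} + 3 \left(- \frac{1}{3}\right)\right) + 5\right)} = \sqrt{176 - 6 \left(\left(\frac{1}{6} - 1\right) + 5\right)} = \sqrt{176 - 6 \left(- \frac{5}{6} + 5\right)} = \sqrt{176 - 25} = \sqrt{151}$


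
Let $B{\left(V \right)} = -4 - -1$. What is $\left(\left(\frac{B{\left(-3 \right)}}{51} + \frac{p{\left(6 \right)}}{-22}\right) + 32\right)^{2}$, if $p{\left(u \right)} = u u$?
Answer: $\frac{32114889}{34969} \approx 918.38$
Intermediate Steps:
$B{\left(V \right)} = -3$ ($B{\left(V \right)} = -4 + 1 = -3$)
$p{\left(u \right)} = u^{2}$
$\left(\left(\frac{B{\left(-3 \right)}}{51} + \frac{p{\left(6 \right)}}{-22}\right) + 32\right)^{2} = \left(\left(- \frac{3}{51} + \frac{6^{2}}{-22}\right) + 32\right)^{2} = \left(\left(\left(-3\right) \frac{1}{51} + 36 \left(- \frac{1}{22}\right)\right) + 32\right)^{2} = \left(\left(- \frac{1}{17} - \frac{18}{11}\right) + 32\right)^{2} = \left(- \frac{317}{187} + 32\right)^{2} = \left(\frac{5667}{187}\right)^{2} = \frac{32114889}{34969}$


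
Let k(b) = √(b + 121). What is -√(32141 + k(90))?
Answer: -√(32141 + √211) ≈ -179.32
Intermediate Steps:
k(b) = √(121 + b)
-√(32141 + k(90)) = -√(32141 + √(121 + 90)) = -√(32141 + √211)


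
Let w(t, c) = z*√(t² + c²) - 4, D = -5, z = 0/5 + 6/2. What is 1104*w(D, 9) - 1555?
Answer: -5971 + 3312*√106 ≈ 28128.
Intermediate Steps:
z = 3 (z = 0*(⅕) + 6*(½) = 0 + 3 = 3)
w(t, c) = -4 + 3*√(c² + t²) (w(t, c) = 3*√(t² + c²) - 4 = 3*√(c² + t²) - 4 = -4 + 3*√(c² + t²))
1104*w(D, 9) - 1555 = 1104*(-4 + 3*√(9² + (-5)²)) - 1555 = 1104*(-4 + 3*√(81 + 25)) - 1555 = 1104*(-4 + 3*√106) - 1555 = (-4416 + 3312*√106) - 1555 = -5971 + 3312*√106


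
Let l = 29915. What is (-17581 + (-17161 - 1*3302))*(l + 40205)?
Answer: -2667645280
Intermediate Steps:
(-17581 + (-17161 - 1*3302))*(l + 40205) = (-17581 + (-17161 - 1*3302))*(29915 + 40205) = (-17581 + (-17161 - 3302))*70120 = (-17581 - 20463)*70120 = -38044*70120 = -2667645280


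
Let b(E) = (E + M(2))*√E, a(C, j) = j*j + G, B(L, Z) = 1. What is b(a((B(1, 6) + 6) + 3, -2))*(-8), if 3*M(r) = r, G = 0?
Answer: -224/3 ≈ -74.667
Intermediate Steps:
M(r) = r/3
a(C, j) = j² (a(C, j) = j*j + 0 = j² + 0 = j²)
b(E) = √E*(⅔ + E) (b(E) = (E + (⅓)*2)*√E = (E + ⅔)*√E = (⅔ + E)*√E = √E*(⅔ + E))
b(a((B(1, 6) + 6) + 3, -2))*(-8) = (√((-2)²)*(⅔ + (-2)²))*(-8) = (√4*(⅔ + 4))*(-8) = (2*(14/3))*(-8) = (28/3)*(-8) = -224/3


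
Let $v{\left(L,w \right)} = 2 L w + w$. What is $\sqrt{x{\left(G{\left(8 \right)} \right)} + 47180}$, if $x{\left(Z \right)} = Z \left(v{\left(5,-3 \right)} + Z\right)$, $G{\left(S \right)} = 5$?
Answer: $56 \sqrt{15} \approx 216.89$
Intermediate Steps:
$v{\left(L,w \right)} = w + 2 L w$ ($v{\left(L,w \right)} = 2 L w + w = w + 2 L w$)
$x{\left(Z \right)} = Z \left(-33 + Z\right)$ ($x{\left(Z \right)} = Z \left(- 3 \left(1 + 2 \cdot 5\right) + Z\right) = Z \left(- 3 \left(1 + 10\right) + Z\right) = Z \left(\left(-3\right) 11 + Z\right) = Z \left(-33 + Z\right)$)
$\sqrt{x{\left(G{\left(8 \right)} \right)} + 47180} = \sqrt{5 \left(-33 + 5\right) + 47180} = \sqrt{5 \left(-28\right) + 47180} = \sqrt{-140 + 47180} = \sqrt{47040} = 56 \sqrt{15}$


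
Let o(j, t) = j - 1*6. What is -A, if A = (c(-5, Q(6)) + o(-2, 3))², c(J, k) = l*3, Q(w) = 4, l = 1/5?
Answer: -1369/25 ≈ -54.760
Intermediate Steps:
l = ⅕ ≈ 0.20000
c(J, k) = ⅗ (c(J, k) = (⅕)*3 = ⅗)
o(j, t) = -6 + j (o(j, t) = j - 6 = -6 + j)
A = 1369/25 (A = (⅗ + (-6 - 2))² = (⅗ - 8)² = (-37/5)² = 1369/25 ≈ 54.760)
-A = -1*1369/25 = -1369/25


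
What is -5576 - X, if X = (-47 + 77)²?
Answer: -6476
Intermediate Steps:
X = 900 (X = 30² = 900)
-5576 - X = -5576 - 1*900 = -5576 - 900 = -6476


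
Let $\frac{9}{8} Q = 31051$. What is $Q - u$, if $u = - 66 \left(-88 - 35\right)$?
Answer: $\frac{175346}{9} \approx 19483.0$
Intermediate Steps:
$u = 8118$ ($u = \left(-66\right) \left(-123\right) = 8118$)
$Q = \frac{248408}{9}$ ($Q = \frac{8}{9} \cdot 31051 = \frac{248408}{9} \approx 27601.0$)
$Q - u = \frac{248408}{9} - 8118 = \frac{175346}{9}$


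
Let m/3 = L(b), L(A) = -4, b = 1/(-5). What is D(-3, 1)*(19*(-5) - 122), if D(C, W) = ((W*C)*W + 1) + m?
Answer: 3038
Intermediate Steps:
b = -⅕ ≈ -0.20000
m = -12 (m = 3*(-4) = -12)
D(C, W) = -11 + C*W² (D(C, W) = ((W*C)*W + 1) - 12 = ((C*W)*W + 1) - 12 = (C*W² + 1) - 12 = (1 + C*W²) - 12 = -11 + C*W²)
D(-3, 1)*(19*(-5) - 122) = (-11 - 3*1²)*(19*(-5) - 122) = (-11 - 3*1)*(-95 - 122) = (-11 - 3)*(-217) = -14*(-217) = 3038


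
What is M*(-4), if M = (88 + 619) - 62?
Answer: -2580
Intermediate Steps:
M = 645 (M = 707 - 62 = 645)
M*(-4) = 645*(-4) = -2580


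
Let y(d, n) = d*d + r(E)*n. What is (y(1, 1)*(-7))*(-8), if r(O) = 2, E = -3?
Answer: 168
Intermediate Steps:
y(d, n) = d**2 + 2*n (y(d, n) = d*d + 2*n = d**2 + 2*n)
(y(1, 1)*(-7))*(-8) = ((1**2 + 2*1)*(-7))*(-8) = ((1 + 2)*(-7))*(-8) = (3*(-7))*(-8) = -21*(-8) = 168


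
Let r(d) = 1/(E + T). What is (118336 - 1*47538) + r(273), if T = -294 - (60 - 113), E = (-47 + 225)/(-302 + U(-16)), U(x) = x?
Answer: 2719209425/38408 ≈ 70798.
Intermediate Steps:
E = -89/159 (E = (-47 + 225)/(-302 - 16) = 178/(-318) = 178*(-1/318) = -89/159 ≈ -0.55975)
T = -241 (T = -294 - 1*(-53) = -294 + 53 = -241)
r(d) = -159/38408 (r(d) = 1/(-89/159 - 241) = 1/(-38408/159) = -159/38408)
(118336 - 1*47538) + r(273) = (118336 - 1*47538) - 159/38408 = (118336 - 47538) - 159/38408 = 70798 - 159/38408 = 2719209425/38408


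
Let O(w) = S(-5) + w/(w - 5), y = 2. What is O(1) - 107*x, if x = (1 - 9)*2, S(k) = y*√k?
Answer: 6847/4 + 2*I*√5 ≈ 1711.8 + 4.4721*I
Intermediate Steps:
S(k) = 2*√k
x = -16 (x = -8*2 = -16)
O(w) = w/(-5 + w) + 2*I*√5 (O(w) = 2*√(-5) + w/(w - 5) = 2*(I*√5) + w/(-5 + w) = 2*I*√5 + w/(-5 + w) = w/(-5 + w) + 2*I*√5)
O(1) - 107*x = (1 - 10*I*√5 + 2*I*1*√5)/(-5 + 1) - 107*(-16) = (1 - 10*I*√5 + 2*I*√5)/(-4) + 1712 = -(1 - 8*I*√5)/4 + 1712 = (-¼ + 2*I*√5) + 1712 = 6847/4 + 2*I*√5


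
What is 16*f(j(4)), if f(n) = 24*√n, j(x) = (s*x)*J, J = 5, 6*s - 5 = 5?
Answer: 1280*√3 ≈ 2217.0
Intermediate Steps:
s = 5/3 (s = ⅚ + (⅙)*5 = ⅚ + ⅚ = 5/3 ≈ 1.6667)
j(x) = 25*x/3 (j(x) = (5*x/3)*5 = 25*x/3)
16*f(j(4)) = 16*(24*√((25/3)*4)) = 16*(24*√(100/3)) = 16*(24*(10*√3/3)) = 16*(80*√3) = 1280*√3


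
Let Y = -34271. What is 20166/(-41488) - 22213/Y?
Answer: 115231979/710917624 ≈ 0.16209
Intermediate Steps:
20166/(-41488) - 22213/Y = 20166/(-41488) - 22213/(-34271) = 20166*(-1/41488) - 22213*(-1/34271) = -10083/20744 + 22213/34271 = 115231979/710917624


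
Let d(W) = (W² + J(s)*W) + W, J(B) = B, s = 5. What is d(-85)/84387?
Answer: 6715/84387 ≈ 0.079574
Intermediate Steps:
d(W) = W² + 6*W (d(W) = (W² + 5*W) + W = W² + 6*W)
d(-85)/84387 = -85*(6 - 85)/84387 = -85*(-79)*(1/84387) = 6715*(1/84387) = 6715/84387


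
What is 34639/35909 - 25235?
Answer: -906128976/35909 ≈ -25234.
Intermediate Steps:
34639/35909 - 25235 = -906128976/35909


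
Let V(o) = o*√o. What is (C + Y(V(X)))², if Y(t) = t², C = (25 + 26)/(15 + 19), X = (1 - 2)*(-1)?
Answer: 25/4 ≈ 6.2500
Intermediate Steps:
X = 1 (X = -1*(-1) = 1)
V(o) = o^(3/2)
C = 3/2 (C = 51/34 = 51*(1/34) = 3/2 ≈ 1.5000)
(C + Y(V(X)))² = (3/2 + (1^(3/2))²)² = (3/2 + 1²)² = (3/2 + 1)² = (5/2)² = 25/4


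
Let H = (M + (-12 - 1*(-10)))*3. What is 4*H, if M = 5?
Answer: 36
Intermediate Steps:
H = 9 (H = (5 + (-12 - 1*(-10)))*3 = (5 + (-12 + 10))*3 = (5 - 2)*3 = 3*3 = 9)
4*H = 4*9 = 36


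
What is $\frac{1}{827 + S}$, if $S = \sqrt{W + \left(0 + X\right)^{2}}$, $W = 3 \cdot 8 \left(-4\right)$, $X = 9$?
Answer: $\frac{827}{683944} - \frac{i \sqrt{15}}{683944} \approx 0.0012092 - 5.6627 \cdot 10^{-6} i$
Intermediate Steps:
$W = -96$ ($W = 24 \left(-4\right) = -96$)
$S = i \sqrt{15}$ ($S = \sqrt{-96 + \left(0 + 9\right)^{2}} = \sqrt{-96 + 9^{2}} = \sqrt{-96 + 81} = \sqrt{-15} = i \sqrt{15} \approx 3.873 i$)
$\frac{1}{827 + S} = \frac{1}{827 + i \sqrt{15}}$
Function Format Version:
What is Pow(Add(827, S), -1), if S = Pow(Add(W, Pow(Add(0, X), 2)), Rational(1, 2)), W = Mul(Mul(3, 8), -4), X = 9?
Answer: Add(Rational(827, 683944), Mul(Rational(-1, 683944), I, Pow(15, Rational(1, 2)))) ≈ Add(0.0012092, Mul(-5.6627e-6, I))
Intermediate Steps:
W = -96 (W = Mul(24, -4) = -96)
S = Mul(I, Pow(15, Rational(1, 2))) (S = Pow(Add(-96, Pow(Add(0, 9), 2)), Rational(1, 2)) = Pow(Add(-96, Pow(9, 2)), Rational(1, 2)) = Pow(Add(-96, 81), Rational(1, 2)) = Pow(-15, Rational(1, 2)) = Mul(I, Pow(15, Rational(1, 2))) ≈ Mul(3.8730, I))
Pow(Add(827, S), -1) = Pow(Add(827, Mul(I, Pow(15, Rational(1, 2)))), -1)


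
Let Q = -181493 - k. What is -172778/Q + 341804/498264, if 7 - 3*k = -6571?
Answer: 8588858827/5280228174 ≈ 1.6266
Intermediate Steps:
k = 6578/3 (k = 7/3 - ⅓*(-6571) = 7/3 + 6571/3 = 6578/3 ≈ 2192.7)
Q = -551057/3 (Q = -181493 - 1*6578/3 = -181493 - 6578/3 = -551057/3 ≈ -1.8369e+5)
-172778/Q + 341804/498264 = -172778/(-551057/3) + 341804/498264 = -172778*(-3/551057) + 341804*(1/498264) = 518334/551057 + 85451/124566 = 8588858827/5280228174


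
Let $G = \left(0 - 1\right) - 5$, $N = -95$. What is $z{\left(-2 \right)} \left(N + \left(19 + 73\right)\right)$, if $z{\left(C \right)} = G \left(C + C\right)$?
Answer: $-72$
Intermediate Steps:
$G = -6$ ($G = -1 - 5 = -6$)
$z{\left(C \right)} = - 12 C$ ($z{\left(C \right)} = - 6 \left(C + C\right) = - 6 \cdot 2 C = - 12 C$)
$z{\left(-2 \right)} \left(N + \left(19 + 73\right)\right) = \left(-12\right) \left(-2\right) \left(-95 + \left(19 + 73\right)\right) = 24 \left(-95 + 92\right) = 24 \left(-3\right) = -72$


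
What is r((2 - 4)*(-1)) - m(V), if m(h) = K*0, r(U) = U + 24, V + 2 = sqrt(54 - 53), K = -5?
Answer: 26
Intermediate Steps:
V = -1 (V = -2 + sqrt(54 - 53) = -2 + sqrt(1) = -2 + 1 = -1)
r(U) = 24 + U
m(h) = 0 (m(h) = -5*0 = 0)
r((2 - 4)*(-1)) - m(V) = (24 + (2 - 4)*(-1)) - 1*0 = (24 - 2*(-1)) + 0 = (24 + 2) + 0 = 26 + 0 = 26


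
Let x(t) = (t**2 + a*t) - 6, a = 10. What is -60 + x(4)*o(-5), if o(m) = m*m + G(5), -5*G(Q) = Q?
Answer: 1140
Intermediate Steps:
G(Q) = -Q/5
x(t) = -6 + t**2 + 10*t (x(t) = (t**2 + 10*t) - 6 = -6 + t**2 + 10*t)
o(m) = -1 + m**2 (o(m) = m*m - 1/5*5 = m**2 - 1 = -1 + m**2)
-60 + x(4)*o(-5) = -60 + (-6 + 4**2 + 10*4)*(-1 + (-5)**2) = -60 + (-6 + 16 + 40)*(-1 + 25) = -60 + 50*24 = -60 + 1200 = 1140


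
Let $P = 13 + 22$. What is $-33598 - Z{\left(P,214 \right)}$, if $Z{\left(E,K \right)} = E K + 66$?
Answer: $-41154$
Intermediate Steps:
$P = 35$
$Z{\left(E,K \right)} = 66 + E K$
$-33598 - Z{\left(P,214 \right)} = -33598 - \left(66 + 35 \cdot 214\right) = -33598 - \left(66 + 7490\right) = -33598 - 7556 = -41154$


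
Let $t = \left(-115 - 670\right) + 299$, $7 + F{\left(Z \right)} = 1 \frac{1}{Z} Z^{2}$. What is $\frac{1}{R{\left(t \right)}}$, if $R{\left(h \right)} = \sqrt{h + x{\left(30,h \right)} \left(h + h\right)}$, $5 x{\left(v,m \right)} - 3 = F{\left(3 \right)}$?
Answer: $- \frac{i \sqrt{10}}{54} \approx - 0.058561 i$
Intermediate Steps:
$F{\left(Z \right)} = -7 + Z$ ($F{\left(Z \right)} = -7 + 1 \frac{1}{Z} Z^{2} = -7 + \frac{Z^{2}}{Z} = -7 + Z$)
$x{\left(v,m \right)} = - \frac{1}{5}$ ($x{\left(v,m \right)} = \frac{3}{5} + \frac{-7 + 3}{5} = \frac{3}{5} + \frac{1}{5} \left(-4\right) = \frac{3}{5} - \frac{4}{5} = - \frac{1}{5}$)
$t = -486$ ($t = -785 + 299 = -486$)
$R{\left(h \right)} = \frac{\sqrt{15} \sqrt{h}}{5}$ ($R{\left(h \right)} = \sqrt{h - \frac{h + h}{5}} = \sqrt{h - \frac{2 h}{5}} = \sqrt{\frac{3 h}{5}} = \frac{\sqrt{15} \sqrt{h}}{5}$)
$\frac{1}{R{\left(t \right)}} = \frac{1}{\frac{1}{5} \sqrt{15} \sqrt{-486}} = \frac{1}{\frac{1}{5} \sqrt{15} \cdot 9 i \sqrt{6}} = \frac{1}{\frac{27}{5} i \sqrt{10}} = - \frac{i \sqrt{10}}{54}$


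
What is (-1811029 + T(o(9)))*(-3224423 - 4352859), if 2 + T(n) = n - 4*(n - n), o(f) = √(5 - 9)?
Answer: 13722692597742 - 15154564*I ≈ 1.3723e+13 - 1.5155e+7*I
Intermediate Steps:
o(f) = 2*I (o(f) = √(-4) = 2*I)
T(n) = -2 + n (T(n) = -2 + (n - 4*(n - n)) = -2 + (n - 4*0) = -2 + (n + 0) = -2 + n)
(-1811029 + T(o(9)))*(-3224423 - 4352859) = (-1811029 + (-2 + 2*I))*(-3224423 - 4352859) = (-1811031 + 2*I)*(-7577282) = 13722692597742 - 15154564*I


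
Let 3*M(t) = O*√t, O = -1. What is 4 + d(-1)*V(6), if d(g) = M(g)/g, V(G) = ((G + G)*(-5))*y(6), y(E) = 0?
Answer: 4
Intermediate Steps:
M(t) = -√t/3 (M(t) = (-√t)/3 = -√t/3)
V(G) = 0 (V(G) = ((G + G)*(-5))*0 = ((2*G)*(-5))*0 = -10*G*0 = 0)
d(g) = -1/(3*√g) (d(g) = (-√g/3)/g = -1/(3*√g))
4 + d(-1)*V(6) = 4 - (-1)*I/3*0 = 4 + (I/3)*0 = 4 + 0 = 4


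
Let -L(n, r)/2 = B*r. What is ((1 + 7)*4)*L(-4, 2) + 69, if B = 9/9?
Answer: -59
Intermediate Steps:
B = 1 (B = 9*(⅑) = 1)
L(n, r) = -2*r
((1 + 7)*4)*L(-4, 2) + 69 = ((1 + 7)*4)*(-2*2) + 69 = (8*4)*(-4) + 69 = 32*(-4) + 69 = -128 + 69 = -59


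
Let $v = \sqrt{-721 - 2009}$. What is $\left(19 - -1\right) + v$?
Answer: $20 + i \sqrt{2730} \approx 20.0 + 52.249 i$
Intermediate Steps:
$v = i \sqrt{2730}$ ($v = \sqrt{-2730} = i \sqrt{2730} \approx 52.249 i$)
$\left(19 - -1\right) + v = \left(19 - -1\right) + i \sqrt{2730} = \left(19 + 1\right) + i \sqrt{2730} = 20 + i \sqrt{2730}$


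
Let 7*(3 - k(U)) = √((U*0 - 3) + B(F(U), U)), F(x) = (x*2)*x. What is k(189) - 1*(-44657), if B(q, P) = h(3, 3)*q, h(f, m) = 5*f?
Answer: 44660 - √1071627/7 ≈ 44512.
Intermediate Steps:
F(x) = 2*x² (F(x) = (2*x)*x = 2*x²)
B(q, P) = 15*q (B(q, P) = (5*3)*q = 15*q)
k(U) = 3 - √(-3 + 30*U²)/7 (k(U) = 3 - √((U*0 - 3) + 15*(2*U²))/7 = 3 - √((0 - 3) + 30*U²)/7 = 3 - √(-3 + 30*U²)/7)
k(189) - 1*(-44657) = (3 - √(-3 + 30*189²)/7) - 1*(-44657) = (3 - √(-3 + 30*35721)/7) + 44657 = (3 - √(-3 + 1071630)/7) + 44657 = (3 - √1071627/7) + 44657 = 44660 - √1071627/7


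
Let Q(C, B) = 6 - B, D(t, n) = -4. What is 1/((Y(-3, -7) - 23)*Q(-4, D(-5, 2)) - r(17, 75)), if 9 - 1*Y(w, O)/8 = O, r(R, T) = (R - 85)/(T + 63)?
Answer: 69/72484 ≈ 0.00095193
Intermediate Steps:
r(R, T) = (-85 + R)/(63 + T)
Y(w, O) = 72 - 8*O
1/((Y(-3, -7) - 23)*Q(-4, D(-5, 2)) - r(17, 75)) = 1/(((72 - 8*(-7)) - 23)*(6 - 1*(-4)) - (-85 + 17)/(63 + 75)) = 1/(((72 + 56) - 23)*(6 + 4) - (-68)/138) = 1/((128 - 23)*10 - (-68)/138) = 1/(105*10 - 1*(-34/69)) = 1/(1050 + 34/69) = 1/(72484/69) = 69/72484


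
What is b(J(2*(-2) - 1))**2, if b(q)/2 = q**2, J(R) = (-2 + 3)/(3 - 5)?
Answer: 1/4 ≈ 0.25000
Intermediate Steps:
J(R) = -1/2 (J(R) = 1/(-2) = 1*(-1/2) = -1/2)
b(q) = 2*q**2
b(J(2*(-2) - 1))**2 = (2*(-1/2)**2)**2 = (2*(1/4))**2 = (1/2)**2 = 1/4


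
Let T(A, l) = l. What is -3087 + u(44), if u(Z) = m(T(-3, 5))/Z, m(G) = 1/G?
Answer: -679139/220 ≈ -3087.0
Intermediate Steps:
u(Z) = 1/(5*Z)
-3087 + u(44) = -3087 + (⅕)/44 = -3087 + (⅕)*(1/44) = -3087 + 1/220 = -679139/220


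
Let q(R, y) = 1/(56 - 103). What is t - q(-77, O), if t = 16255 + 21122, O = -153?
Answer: 1756720/47 ≈ 37377.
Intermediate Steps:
q(R, y) = -1/47 (q(R, y) = 1/(-47) = -1/47)
t = 37377
t - q(-77, O) = 37377 - 1*(-1/47) = 37377 + 1/47 = 1756720/47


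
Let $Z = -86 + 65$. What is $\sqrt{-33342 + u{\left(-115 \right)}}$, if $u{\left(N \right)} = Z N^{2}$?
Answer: $3 i \sqrt{34563} \approx 557.73 i$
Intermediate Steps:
$Z = -21$
$u{\left(N \right)} = - 21 N^{2}$
$\sqrt{-33342 + u{\left(-115 \right)}} = \sqrt{-33342 - 21 \left(-115\right)^{2}} = \sqrt{-33342 - 277725} = \sqrt{-311067} = 3 i \sqrt{34563}$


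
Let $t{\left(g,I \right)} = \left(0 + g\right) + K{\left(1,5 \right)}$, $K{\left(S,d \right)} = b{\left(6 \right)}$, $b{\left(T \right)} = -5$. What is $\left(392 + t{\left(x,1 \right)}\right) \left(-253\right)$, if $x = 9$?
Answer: $-100188$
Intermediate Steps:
$K{\left(S,d \right)} = -5$
$t{\left(g,I \right)} = -5 + g$ ($t{\left(g,I \right)} = \left(0 + g\right) - 5 = g - 5 = -5 + g$)
$\left(392 + t{\left(x,1 \right)}\right) \left(-253\right) = \left(392 + \left(-5 + 9\right)\right) \left(-253\right) = \left(392 + 4\right) \left(-253\right) = 396 \left(-253\right) = -100188$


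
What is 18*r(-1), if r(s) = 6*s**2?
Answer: 108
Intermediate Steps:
18*r(-1) = 18*(6*(-1)**2) = 18*(6*1) = 18*6 = 108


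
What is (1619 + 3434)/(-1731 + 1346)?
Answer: -5053/385 ≈ -13.125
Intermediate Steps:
(1619 + 3434)/(-1731 + 1346) = 5053/(-385) = 5053*(-1/385) = -5053/385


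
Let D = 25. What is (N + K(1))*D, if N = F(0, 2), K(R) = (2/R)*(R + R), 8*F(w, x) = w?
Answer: 100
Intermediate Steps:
F(w, x) = w/8
K(R) = 4 (K(R) = (2/R)*(2*R) = 4)
N = 0 (N = (⅛)*0 = 0)
(N + K(1))*D = (0 + 4)*25 = 4*25 = 100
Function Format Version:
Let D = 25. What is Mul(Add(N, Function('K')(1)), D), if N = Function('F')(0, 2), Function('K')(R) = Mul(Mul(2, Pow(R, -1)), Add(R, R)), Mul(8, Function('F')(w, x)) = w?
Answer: 100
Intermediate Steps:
Function('F')(w, x) = Mul(Rational(1, 8), w)
Function('K')(R) = 4 (Function('K')(R) = Mul(Mul(2, Pow(R, -1)), Mul(2, R)) = 4)
N = 0 (N = Mul(Rational(1, 8), 0) = 0)
Mul(Add(N, Function('K')(1)), D) = Mul(Add(0, 4), 25) = Mul(4, 25) = 100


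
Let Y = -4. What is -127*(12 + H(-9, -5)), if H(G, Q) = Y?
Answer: -1016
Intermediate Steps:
H(G, Q) = -4
-127*(12 + H(-9, -5)) = -127*(12 - 4) = -127*8 = -1016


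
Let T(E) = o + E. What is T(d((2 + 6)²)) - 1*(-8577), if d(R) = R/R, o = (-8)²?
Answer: 8642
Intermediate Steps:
o = 64
d(R) = 1
T(E) = 64 + E
T(d((2 + 6)²)) - 1*(-8577) = (64 + 1) - 1*(-8577) = 65 + 8577 = 8642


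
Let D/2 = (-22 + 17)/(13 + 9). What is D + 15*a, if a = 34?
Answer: 5605/11 ≈ 509.55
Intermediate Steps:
D = -5/11 (D = 2*((-22 + 17)/(13 + 9)) = 2*(-5/22) = -5/11 ≈ -0.45455)
D + 15*a = -5/11 + 15*34 = -5/11 + 510 = 5605/11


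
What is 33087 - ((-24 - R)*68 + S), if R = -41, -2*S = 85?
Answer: 63947/2 ≈ 31974.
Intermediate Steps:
S = -85/2 (S = -½*85 = -85/2 ≈ -42.500)
33087 - ((-24 - R)*68 + S) = 33087 - ((-24 - 1*(-41))*68 - 85/2) = 33087 - ((-24 + 41)*68 - 85/2) = 33087 - (17*68 - 85/2) = 33087 - (1156 - 85/2) = 33087 - 1*2227/2 = 33087 - 2227/2 = 63947/2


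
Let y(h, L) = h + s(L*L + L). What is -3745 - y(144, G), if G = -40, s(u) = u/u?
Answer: -3890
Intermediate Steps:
s(u) = 1
y(h, L) = 1 + h (y(h, L) = h + 1 = 1 + h)
-3745 - y(144, G) = -3745 - (1 + 144) = -3745 - 1*145 = -3745 - 145 = -3890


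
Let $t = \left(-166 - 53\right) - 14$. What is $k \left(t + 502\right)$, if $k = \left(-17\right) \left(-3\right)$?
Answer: $13719$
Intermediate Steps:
$t = -233$ ($t = -219 - 14 = -233$)
$k = 51$
$k \left(t + 502\right) = 51 \left(-233 + 502\right) = 51 \cdot 269 = 13719$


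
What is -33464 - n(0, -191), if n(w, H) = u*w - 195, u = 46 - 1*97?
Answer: -33269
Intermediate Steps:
u = -51 (u = 46 - 97 = -51)
n(w, H) = -195 - 51*w (n(w, H) = -51*w - 195 = -195 - 51*w)
-33464 - n(0, -191) = -33464 - (-195 - 51*0) = -33464 - (-195 + 0) = -33464 - 1*(-195) = -33464 + 195 = -33269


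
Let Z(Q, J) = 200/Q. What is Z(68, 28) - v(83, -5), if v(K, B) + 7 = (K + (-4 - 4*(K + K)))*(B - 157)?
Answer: -1610921/17 ≈ -94760.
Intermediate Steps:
v(K, B) = -7 + (-157 + B)*(-4 - 7*K) (v(K, B) = -7 + (K + (-4 - 4*(K + K)))*(B - 157) = -7 + (K + (-4 - 8*K))*(-157 + B) = -7 + (-4 - 7*K)*(-157 + B) = -7 + (-157 + B)*(-4 - 7*K))
Z(68, 28) - v(83, -5) = 200/68 - (621 - 4*(-5) + 1099*83 - 7*(-5)*83) = 200*(1/68) - (621 + 20 + 91217 + 2905) = 50/17 - 1*94763 = 50/17 - 94763 = -1610921/17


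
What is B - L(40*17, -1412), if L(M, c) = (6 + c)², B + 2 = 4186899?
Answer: 2210061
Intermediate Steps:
B = 4186897 (B = -2 + 4186899 = 4186897)
B - L(40*17, -1412) = 4186897 - (6 - 1412)² = 4186897 - 1*(-1406)² = 4186897 - 1*1976836 = 4186897 - 1976836 = 2210061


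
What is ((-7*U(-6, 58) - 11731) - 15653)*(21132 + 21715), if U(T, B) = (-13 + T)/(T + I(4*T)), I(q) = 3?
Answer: -3525665395/3 ≈ -1.1752e+9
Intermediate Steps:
U(T, B) = (-13 + T)/(3 + T) (U(T, B) = (-13 + T)/(T + 3) = (-13 + T)/(3 + T))
((-7*U(-6, 58) - 11731) - 15653)*(21132 + 21715) = ((-7*(-13 - 6)/(3 - 6) - 11731) - 15653)*(21132 + 21715) = ((-7*(-19)/(-3) - 11731) - 15653)*42847 = ((-(-7)*(-19)/3 - 11731) - 15653)*42847 = ((-7*19/3 - 11731) - 15653)*42847 = ((-133/3 - 11731) - 15653)*42847 = (-35326/3 - 15653)*42847 = -82285/3*42847 = -3525665395/3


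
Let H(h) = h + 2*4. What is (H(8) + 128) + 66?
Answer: 210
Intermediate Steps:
H(h) = 8 + h (H(h) = h + 8 = 8 + h)
(H(8) + 128) + 66 = ((8 + 8) + 128) + 66 = (16 + 128) + 66 = 144 + 66 = 210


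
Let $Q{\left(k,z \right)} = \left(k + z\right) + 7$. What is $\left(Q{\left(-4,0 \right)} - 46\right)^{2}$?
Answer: $1849$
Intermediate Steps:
$Q{\left(k,z \right)} = 7 + k + z$
$\left(Q{\left(-4,0 \right)} - 46\right)^{2} = \left(\left(7 - 4 + 0\right) - 46\right)^{2} = \left(3 - 46\right)^{2} = \left(-43\right)^{2} = 1849$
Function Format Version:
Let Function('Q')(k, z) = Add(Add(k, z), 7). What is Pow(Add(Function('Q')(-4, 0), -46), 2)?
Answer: 1849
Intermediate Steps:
Function('Q')(k, z) = Add(7, k, z)
Pow(Add(Function('Q')(-4, 0), -46), 2) = Pow(Add(Add(7, -4, 0), -46), 2) = Pow(Add(3, -46), 2) = Pow(-43, 2) = 1849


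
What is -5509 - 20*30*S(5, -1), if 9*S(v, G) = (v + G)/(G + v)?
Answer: -16727/3 ≈ -5575.7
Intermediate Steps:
S(v, G) = ⅑ (S(v, G) = ((v + G)/(G + v))/9 = ((G + v)/(G + v))/9 = (⅑)*1 = ⅑)
-5509 - 20*30*S(5, -1) = -5509 - 20*30/9 = -5509 - 600/9 = -5509 - 1*200/3 = -5509 - 200/3 = -16727/3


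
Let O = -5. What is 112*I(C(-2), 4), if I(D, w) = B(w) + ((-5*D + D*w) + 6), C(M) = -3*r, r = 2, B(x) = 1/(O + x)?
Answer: 1232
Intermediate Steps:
B(x) = 1/(-5 + x)
C(M) = -6 (C(M) = -3*2 = -6)
I(D, w) = 6 + 1/(-5 + w) - 5*D + D*w (I(D, w) = 1/(-5 + w) + ((-5*D + D*w) + 6) = 1/(-5 + w) + (6 - 5*D + D*w) = 6 + 1/(-5 + w) - 5*D + D*w)
112*I(C(-2), 4) = 112*((1 + (-5 + 4)*(6 - 5*(-6) - 6*4))/(-5 + 4)) = 112*((1 - (6 + 30 - 24))/(-1)) = 112*(-(1 - 1*12)) = 112*(-(1 - 12)) = 112*(-1*(-11)) = 112*11 = 1232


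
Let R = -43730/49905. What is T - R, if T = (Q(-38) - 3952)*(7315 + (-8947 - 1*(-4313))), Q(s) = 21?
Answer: -105189860045/9981 ≈ -1.0539e+7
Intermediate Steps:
R = -8746/9981 (R = -43730*1/49905 = -8746/9981 ≈ -0.87626)
T = -10539011 (T = (21 - 3952)*(7315 + (-8947 - 1*(-4313))) = -3931*(7315 + (-8947 + 4313)) = -3931*(7315 - 4634) = -3931*2681 = -10539011)
T - R = -10539011 - 1*(-8746/9981) = -10539011 + 8746/9981 = -105189860045/9981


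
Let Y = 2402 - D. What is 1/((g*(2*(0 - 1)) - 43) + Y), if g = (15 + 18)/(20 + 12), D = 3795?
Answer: -16/23009 ≈ -0.00069538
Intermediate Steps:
Y = -1393 (Y = 2402 - 1*3795 = 2402 - 3795 = -1393)
g = 33/32 ≈ 1.0313
1/((g*(2*(0 - 1)) - 43) + Y) = 1/((33*(2*(0 - 1))/32 - 43) - 1393) = 1/((33*(2*(-1))/32 - 43) - 1393) = 1/(((33/32)*(-2) - 43) - 1393) = 1/((-33/16 - 43) - 1393) = 1/(-721/16 - 1393) = 1/(-23009/16) = -16/23009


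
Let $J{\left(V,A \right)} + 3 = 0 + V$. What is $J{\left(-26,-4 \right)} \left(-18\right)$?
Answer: $522$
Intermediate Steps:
$J{\left(V,A \right)} = -3 + V$ ($J{\left(V,A \right)} = -3 + \left(0 + V\right) = -3 + V$)
$J{\left(-26,-4 \right)} \left(-18\right) = \left(-3 - 26\right) \left(-18\right) = \left(-29\right) \left(-18\right) = 522$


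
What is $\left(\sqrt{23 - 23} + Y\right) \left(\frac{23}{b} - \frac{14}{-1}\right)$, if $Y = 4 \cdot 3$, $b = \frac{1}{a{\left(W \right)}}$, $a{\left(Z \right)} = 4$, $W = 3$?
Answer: $1272$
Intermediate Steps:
$b = \frac{1}{4} \approx 0.25$
$Y = 12$
$\left(\sqrt{23 - 23} + Y\right) \left(\frac{23}{b} - \frac{14}{-1}\right) = \left(\sqrt{23 - 23} + 12\right) \left(23 \frac{1}{\frac{1}{4}} - \frac{14}{-1}\right) = \left(\sqrt{0} + 12\right) \left(23 \cdot 4 - -14\right) = \left(0 + 12\right) \left(92 + 14\right) = 12 \cdot 106 = 1272$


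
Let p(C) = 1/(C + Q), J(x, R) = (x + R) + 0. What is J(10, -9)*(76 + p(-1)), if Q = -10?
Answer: 835/11 ≈ 75.909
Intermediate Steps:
J(x, R) = R + x (J(x, R) = (R + x) + 0 = R + x)
p(C) = 1/(-10 + C) (p(C) = 1/(C - 10) = 1/(-10 + C))
J(10, -9)*(76 + p(-1)) = (-9 + 10)*(76 + 1/(-10 - 1)) = 1*(76 + 1/(-11)) = 1*(76 - 1/11) = 1*(835/11) = 835/11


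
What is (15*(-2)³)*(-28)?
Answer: 3360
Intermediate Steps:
(15*(-2)³)*(-28) = (15*(-8))*(-28) = -120*(-28) = 3360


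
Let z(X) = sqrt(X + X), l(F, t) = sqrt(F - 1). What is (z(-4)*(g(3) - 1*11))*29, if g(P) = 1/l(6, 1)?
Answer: 58*I*sqrt(2)*(-55 + sqrt(5))/5 ≈ -865.59*I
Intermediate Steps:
l(F, t) = sqrt(-1 + F)
z(X) = sqrt(2)*sqrt(X) (z(X) = sqrt(2*X) = sqrt(2)*sqrt(X))
g(P) = sqrt(5)/5 (g(P) = 1/(sqrt(-1 + 6)) = 1/(sqrt(5)) = sqrt(5)/5)
(z(-4)*(g(3) - 1*11))*29 = ((sqrt(2)*sqrt(-4))*(sqrt(5)/5 - 1*11))*29 = ((sqrt(2)*(2*I))*(sqrt(5)/5 - 11))*29 = ((2*I*sqrt(2))*(-11 + sqrt(5)/5))*29 = (2*I*sqrt(2)*(-11 + sqrt(5)/5))*29 = 58*I*sqrt(2)*(-11 + sqrt(5)/5)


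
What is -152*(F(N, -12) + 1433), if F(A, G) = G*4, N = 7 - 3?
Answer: -210520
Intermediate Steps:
N = 4
F(A, G) = 4*G
-152*(F(N, -12) + 1433) = -152*(4*(-12) + 1433) = -152*(-48 + 1433) = -152*1385 = -210520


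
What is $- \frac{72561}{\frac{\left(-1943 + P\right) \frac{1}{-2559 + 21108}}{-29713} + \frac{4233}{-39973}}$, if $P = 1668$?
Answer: $\frac{1598589687717670761}{2332991875246} \approx 6.8521 \cdot 10^{5}$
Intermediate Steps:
$- \frac{72561}{\frac{\left(-1943 + P\right) \frac{1}{-2559 + 21108}}{-29713} + \frac{4233}{-39973}} = - \frac{72561}{\frac{\left(-1943 + 1668\right) \frac{1}{-2559 + 21108}}{-29713} + \frac{4233}{-39973}} = - \frac{72561}{- \frac{275}{18549} \left(- \frac{1}{29713}\right) + 4233 \left(- \frac{1}{39973}\right)} = - \frac{72561}{\left(-275\right) \frac{1}{18549} \left(- \frac{1}{29713}\right) - \frac{4233}{39973}} = - \frac{72561}{\left(- \frac{275}{18549}\right) \left(- \frac{1}{29713}\right) - \frac{4233}{39973}} = - \frac{72561}{\frac{275}{551146437} - \frac{4233}{39973}} = - \frac{72561}{- \frac{2332991875246}{22030976526201}} = \left(-72561\right) \left(- \frac{22030976526201}{2332991875246}\right) = \frac{1598589687717670761}{2332991875246}$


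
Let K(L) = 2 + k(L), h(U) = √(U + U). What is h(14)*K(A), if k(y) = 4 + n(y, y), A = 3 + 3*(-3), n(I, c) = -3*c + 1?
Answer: 50*√7 ≈ 132.29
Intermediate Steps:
h(U) = √2*√U (h(U) = √(2*U) = √2*√U)
n(I, c) = 1 - 3*c
A = -6 (A = 3 - 9 = -6)
k(y) = 5 - 3*y (k(y) = 4 + (1 - 3*y) = 5 - 3*y)
K(L) = 7 - 3*L (K(L) = 2 + (5 - 3*L) = 7 - 3*L)
h(14)*K(A) = (√2*√14)*(7 - 3*(-6)) = (2*√7)*(7 + 18) = (2*√7)*25 = 50*√7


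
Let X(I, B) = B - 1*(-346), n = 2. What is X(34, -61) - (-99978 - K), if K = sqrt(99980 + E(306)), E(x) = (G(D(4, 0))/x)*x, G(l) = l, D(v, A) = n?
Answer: 100263 + sqrt(99982) ≈ 1.0058e+5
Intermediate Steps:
D(v, A) = 2
X(I, B) = 346 + B (X(I, B) = B + 346 = 346 + B)
E(x) = 2 (E(x) = (2/x)*x = 2)
K = sqrt(99982) (K = sqrt(99980 + 2) = sqrt(99982) ≈ 316.20)
X(34, -61) - (-99978 - K) = (346 - 61) - (-99978 - sqrt(99982)) = 285 + (99978 + sqrt(99982)) = 100263 + sqrt(99982)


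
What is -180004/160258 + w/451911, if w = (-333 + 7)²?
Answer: -32157104218/36211176519 ≈ -0.88804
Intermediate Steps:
w = 106276 (w = (-326)² = 106276)
-180004/160258 + w/451911 = -180004/160258 + 106276/451911 = -180004*1/160258 + 106276*(1/451911) = -90002/80129 + 106276/451911 = -32157104218/36211176519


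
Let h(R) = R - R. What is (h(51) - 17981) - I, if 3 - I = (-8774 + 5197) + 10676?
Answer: -10885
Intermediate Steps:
h(R) = 0
I = -7096 (I = 3 - ((-8774 + 5197) + 10676) = 3 - (-3577 + 10676) = 3 - 1*7099 = 3 - 7099 = -7096)
(h(51) - 17981) - I = (0 - 17981) - 1*(-7096) = -17981 + 7096 = -10885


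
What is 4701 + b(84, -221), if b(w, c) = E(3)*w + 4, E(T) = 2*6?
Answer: 5713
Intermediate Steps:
E(T) = 12
b(w, c) = 4 + 12*w (b(w, c) = 12*w + 4 = 4 + 12*w)
4701 + b(84, -221) = 4701 + (4 + 12*84) = 4701 + (4 + 1008) = 4701 + 1012 = 5713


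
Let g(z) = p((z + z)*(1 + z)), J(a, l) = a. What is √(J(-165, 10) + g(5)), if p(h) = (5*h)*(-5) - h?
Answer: 5*I*√69 ≈ 41.533*I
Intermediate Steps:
p(h) = -26*h (p(h) = -25*h - h = -26*h)
g(z) = -52*z*(1 + z) (g(z) = -26*(z + z)*(1 + z) = -26*2*z*(1 + z) = -52*z*(1 + z))
√(J(-165, 10) + g(5)) = √(-165 - 52*5*(1 + 5)) = √(-165 - 52*5*6) = √(-165 - 1560) = √(-1725) = 5*I*√69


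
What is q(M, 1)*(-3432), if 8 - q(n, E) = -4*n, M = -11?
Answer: 123552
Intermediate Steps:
q(n, E) = 8 + 4*n (q(n, E) = 8 - (-4)*n = 8 + 4*n)
q(M, 1)*(-3432) = (8 + 4*(-11))*(-3432) = (8 - 44)*(-3432) = -36*(-3432) = 123552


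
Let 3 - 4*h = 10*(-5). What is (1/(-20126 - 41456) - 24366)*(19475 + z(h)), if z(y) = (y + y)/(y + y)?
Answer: -14611937292594/30791 ≈ -4.7455e+8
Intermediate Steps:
h = 53/4 (h = ¾ - 5*(-5)/2 = ¾ - ¼*(-50) = ¾ + 25/2 = 53/4 ≈ 13.250)
z(y) = 1 (z(y) = (2*y)/((2*y)) = (2*y)*(1/(2*y)) = 1)
(1/(-20126 - 41456) - 24366)*(19475 + z(h)) = (1/(-20126 - 41456) - 24366)*(19475 + 1) = (1/(-61582) - 24366)*19476 = (-1/61582 - 24366)*19476 = -1500507013/61582*19476 = -14611937292594/30791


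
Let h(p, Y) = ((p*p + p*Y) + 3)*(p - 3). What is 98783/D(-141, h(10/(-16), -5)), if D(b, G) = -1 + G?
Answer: -50576896/12605 ≈ -4012.4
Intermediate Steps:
h(p, Y) = (-3 + p)*(3 + p**2 + Y*p) (h(p, Y) = ((p**2 + Y*p) + 3)*(-3 + p) = (3 + p**2 + Y*p)*(-3 + p) = (-3 + p)*(3 + p**2 + Y*p))
98783/D(-141, h(10/(-16), -5)) = 98783/(-1 + (-9 + (10/(-16))**3 - 3*(10/(-16))**2 + 3*(10/(-16)) - 5*(10/(-16))**2 - 3*(-5)*10/(-16))) = 98783/(-1 + (-9 + (10*(-1/16))**3 - 3*(10*(-1/16))**2 + 3*(10*(-1/16)) - 5*(10*(-1/16))**2 - 3*(-5)*10*(-1/16))) = 98783/(-1 + (-9 + (-5/8)**3 - 3*(-5/8)**2 + 3*(-5/8) - 5*(-5/8)**2 - 3*(-5)*(-5/8))) = 98783/(-1 + (-9 - 125/512 - 3*25/64 - 15/8 - 5*25/64 - 75/8)) = 98783/(-1 + (-9 - 125/512 - 75/64 - 15/8 - 125/64 - 75/8)) = 98783/(-1 - 12093/512) = 98783/(-12605/512) = 98783*(-512/12605) = -50576896/12605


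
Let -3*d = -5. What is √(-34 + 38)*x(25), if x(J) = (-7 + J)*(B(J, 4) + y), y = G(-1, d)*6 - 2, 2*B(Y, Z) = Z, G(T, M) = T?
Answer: -216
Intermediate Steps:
d = 5/3 (d = -⅓*(-5) = 5/3 ≈ 1.6667)
B(Y, Z) = Z/2
y = -8 (y = -1*6 - 2 = -6 - 2 = -8)
x(J) = 42 - 6*J (x(J) = (-7 + J)*((½)*4 - 8) = (-7 + J)*(2 - 8) = (-7 + J)*(-6) = 42 - 6*J)
√(-34 + 38)*x(25) = √(-34 + 38)*(42 - 6*25) = √4*(42 - 150) = 2*(-108) = -216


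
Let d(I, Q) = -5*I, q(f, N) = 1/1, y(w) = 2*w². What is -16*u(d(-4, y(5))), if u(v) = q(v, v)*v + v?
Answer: -640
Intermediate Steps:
q(f, N) = 1
u(v) = 2*v (u(v) = 1*v + v = v + v = 2*v)
-16*u(d(-4, y(5))) = -32*(-5*(-4)) = -32*20 = -16*40 = -640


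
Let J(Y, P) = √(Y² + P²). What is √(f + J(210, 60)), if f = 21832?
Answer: √(21832 + 30*√53) ≈ 148.49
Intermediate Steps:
J(Y, P) = √(P² + Y²)
√(f + J(210, 60)) = √(21832 + √(60² + 210²)) = √(21832 + √(3600 + 44100)) = √(21832 + √47700) = √(21832 + 30*√53)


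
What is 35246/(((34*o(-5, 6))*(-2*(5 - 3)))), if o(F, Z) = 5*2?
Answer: -17623/680 ≈ -25.916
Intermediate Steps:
o(F, Z) = 10
35246/(((34*o(-5, 6))*(-2*(5 - 3)))) = 35246/(((34*10)*(-2*(5 - 3)))) = 35246/((340*(-2*2))) = 35246/((340*(-4))) = 35246/(-1360) = 35246*(-1/1360) = -17623/680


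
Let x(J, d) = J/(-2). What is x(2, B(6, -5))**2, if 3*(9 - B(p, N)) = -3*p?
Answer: 1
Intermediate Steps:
B(p, N) = 9 + p (B(p, N) = 9 - (-1)*p = 9 + p)
x(J, d) = -J/2 (x(J, d) = J*(-1/2) = -J/2)
x(2, B(6, -5))**2 = (-1/2*2)**2 = (-1)**2 = 1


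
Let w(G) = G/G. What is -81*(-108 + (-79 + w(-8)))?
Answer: 15066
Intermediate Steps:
w(G) = 1
-81*(-108 + (-79 + w(-8))) = -81*(-108 + (-79 + 1)) = -81*(-108 - 78) = -81*(-186) = 15066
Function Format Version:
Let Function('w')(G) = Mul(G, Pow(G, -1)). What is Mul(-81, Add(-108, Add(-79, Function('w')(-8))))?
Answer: 15066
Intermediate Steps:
Function('w')(G) = 1
Mul(-81, Add(-108, Add(-79, Function('w')(-8)))) = Mul(-81, Add(-108, Add(-79, 1))) = Mul(-81, Add(-108, -78)) = Mul(-81, -186) = 15066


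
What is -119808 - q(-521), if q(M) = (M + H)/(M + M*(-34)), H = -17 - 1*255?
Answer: -2059858151/17193 ≈ -1.1981e+5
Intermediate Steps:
H = -272 (H = -17 - 255 = -272)
q(M) = -(-272 + M)/(33*M) (q(M) = (M - 272)/(M + M*(-34)) = (-272 + M)/(M - 34*M) = (-272 + M)/((-33*M)) = (-272 + M)*(-1/(33*M)) = -(-272 + M)/(33*M))
-119808 - q(-521) = -119808 - (272 - 1*(-521))/(33*(-521)) = -119808 - (-1)*(272 + 521)/(33*521) = -119808 - (-1)*793/(33*521) = -119808 - 1*(-793/17193) = -119808 + 793/17193 = -2059858151/17193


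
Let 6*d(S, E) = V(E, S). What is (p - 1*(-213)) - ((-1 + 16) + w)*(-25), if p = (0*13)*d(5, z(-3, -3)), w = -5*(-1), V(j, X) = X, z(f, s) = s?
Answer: 713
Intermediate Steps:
d(S, E) = S/6
w = 5
p = 0 (p = (0*13)*((⅙)*5) = 0*(⅚) = 0)
(p - 1*(-213)) - ((-1 + 16) + w)*(-25) = (0 - 1*(-213)) - ((-1 + 16) + 5)*(-25) = (0 + 213) - (15 + 5)*(-25) = 213 - 20*(-25) = 213 - 1*(-500) = 213 + 500 = 713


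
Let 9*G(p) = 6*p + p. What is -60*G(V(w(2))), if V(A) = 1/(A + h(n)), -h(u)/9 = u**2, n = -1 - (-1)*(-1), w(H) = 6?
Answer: 14/9 ≈ 1.5556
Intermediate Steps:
n = -2 (n = -1 - 1*1 = -1 - 1 = -2)
h(u) = -9*u**2
V(A) = 1/(-36 + A) (V(A) = 1/(A - 9*(-2)**2) = 1/(A - 9*4) = 1/(A - 36) = 1/(-36 + A))
G(p) = 7*p/9 (G(p) = (6*p + p)/9 = (7*p)/9 = 7*p/9)
-60*G(V(w(2))) = -140/(3*(-36 + 6)) = -140/(3*(-30)) = -140*(-1)/(3*30) = -60*(-7/270) = 14/9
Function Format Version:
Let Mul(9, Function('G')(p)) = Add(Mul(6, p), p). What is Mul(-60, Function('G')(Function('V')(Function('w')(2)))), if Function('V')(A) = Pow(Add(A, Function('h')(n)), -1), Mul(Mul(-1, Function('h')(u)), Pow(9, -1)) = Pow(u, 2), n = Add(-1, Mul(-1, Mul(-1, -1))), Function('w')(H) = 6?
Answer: Rational(14, 9) ≈ 1.5556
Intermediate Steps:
n = -2 (n = Add(-1, Mul(-1, 1)) = Add(-1, -1) = -2)
Function('h')(u) = Mul(-9, Pow(u, 2))
Function('V')(A) = Pow(Add(-36, A), -1) (Function('V')(A) = Pow(Add(A, Mul(-9, Pow(-2, 2))), -1) = Pow(Add(A, Mul(-9, 4)), -1) = Pow(Add(A, -36), -1) = Pow(Add(-36, A), -1))
Function('G')(p) = Mul(Rational(7, 9), p) (Function('G')(p) = Mul(Rational(1, 9), Add(Mul(6, p), p)) = Mul(Rational(1, 9), Mul(7, p)) = Mul(Rational(7, 9), p))
Mul(-60, Function('G')(Function('V')(Function('w')(2)))) = Mul(-60, Mul(Rational(7, 9), Pow(Add(-36, 6), -1))) = Mul(-60, Mul(Rational(7, 9), Pow(-30, -1))) = Mul(-60, Mul(Rational(7, 9), Rational(-1, 30))) = Mul(-60, Rational(-7, 270)) = Rational(14, 9)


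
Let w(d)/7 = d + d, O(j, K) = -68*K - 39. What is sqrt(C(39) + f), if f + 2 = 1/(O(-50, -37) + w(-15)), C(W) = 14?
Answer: sqrt(61673735)/2267 ≈ 3.4642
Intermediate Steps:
O(j, K) = -39 - 68*K
w(d) = 14*d (w(d) = 7*(d + d) = 7*(2*d) = 14*d)
f = -4533/2267 (f = -2 + 1/((-39 - 68*(-37)) + 14*(-15)) = -2 + 1/((-39 + 2516) - 210) = -2 + 1/(2477 - 210) = -2 + 1/2267 = -4533/2267 ≈ -1.9996)
sqrt(C(39) + f) = sqrt(14 - 4533/2267) = sqrt(27205/2267) = sqrt(61673735)/2267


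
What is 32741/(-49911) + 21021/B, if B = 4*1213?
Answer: 890319799/242168172 ≈ 3.6765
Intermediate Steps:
B = 4852
32741/(-49911) + 21021/B = 32741/(-49911) + 21021/4852 = 32741*(-1/49911) + 21021*(1/4852) = -32741/49911 + 21021/4852 = 890319799/242168172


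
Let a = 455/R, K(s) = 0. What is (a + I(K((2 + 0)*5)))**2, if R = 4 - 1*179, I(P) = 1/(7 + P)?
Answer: 7396/1225 ≈ 6.0376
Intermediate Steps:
R = -175 (R = 4 - 179 = -175)
a = -13/5 (a = 455/(-175) = 455*(-1/175) = -13/5 ≈ -2.6000)
(a + I(K((2 + 0)*5)))**2 = (-13/5 + 1/(7 + 0))**2 = (-13/5 + 1/7)**2 = (-86/35)**2 = 7396/1225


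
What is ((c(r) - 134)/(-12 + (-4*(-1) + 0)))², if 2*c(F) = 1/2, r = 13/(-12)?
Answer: 286225/1024 ≈ 279.52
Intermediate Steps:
r = -13/12 (r = 13*(-1/12) = -13/12 ≈ -1.0833)
c(F) = ¼ (c(F) = (½)/2 = (½)*(½) = ¼)
((c(r) - 134)/(-12 + (-4*(-1) + 0)))² = ((¼ - 134)/(-12 + (-4*(-1) + 0)))² = (-535/(4*(-12 + (4 + 0))))² = (-535/(4*(-12 + 4)))² = (-535/4/(-8))² = (-535/4*(-⅛))² = (535/32)² = 286225/1024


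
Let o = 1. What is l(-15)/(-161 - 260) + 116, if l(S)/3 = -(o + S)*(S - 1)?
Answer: 49508/421 ≈ 117.60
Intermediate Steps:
l(S) = -3*(1 + S)*(-1 + S) (l(S) = 3*(-(1 + S)*(S - 1)) = 3*(-(1 + S)*(-1 + S)) = -3*(1 + S)*(-1 + S))
l(-15)/(-161 - 260) + 116 = (3 - 3*(-15)²)/(-161 - 260) + 116 = (3 - 3*225)/(-421) + 116 = (3 - 675)*(-1/421) + 116 = -672*(-1/421) + 116 = 672/421 + 116 = 49508/421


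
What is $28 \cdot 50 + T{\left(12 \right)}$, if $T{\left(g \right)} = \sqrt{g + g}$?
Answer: $1400 + 2 \sqrt{6} \approx 1404.9$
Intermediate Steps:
$T{\left(g \right)} = \sqrt{2} \sqrt{g}$ ($T{\left(g \right)} = \sqrt{2 g} = \sqrt{2} \sqrt{g}$)
$28 \cdot 50 + T{\left(12 \right)} = 28 \cdot 50 + \sqrt{2} \sqrt{12} = 1400 + \sqrt{2} \cdot 2 \sqrt{3} = 1400 + 2 \sqrt{6}$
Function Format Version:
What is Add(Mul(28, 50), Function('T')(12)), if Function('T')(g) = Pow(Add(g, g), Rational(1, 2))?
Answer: Add(1400, Mul(2, Pow(6, Rational(1, 2)))) ≈ 1404.9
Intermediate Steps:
Function('T')(g) = Mul(Pow(2, Rational(1, 2)), Pow(g, Rational(1, 2))) (Function('T')(g) = Pow(Mul(2, g), Rational(1, 2)) = Mul(Pow(2, Rational(1, 2)), Pow(g, Rational(1, 2))))
Add(Mul(28, 50), Function('T')(12)) = Add(Mul(28, 50), Mul(Pow(2, Rational(1, 2)), Pow(12, Rational(1, 2)))) = Add(1400, Mul(Pow(2, Rational(1, 2)), Mul(2, Pow(3, Rational(1, 2))))) = Add(1400, Mul(2, Pow(6, Rational(1, 2))))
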